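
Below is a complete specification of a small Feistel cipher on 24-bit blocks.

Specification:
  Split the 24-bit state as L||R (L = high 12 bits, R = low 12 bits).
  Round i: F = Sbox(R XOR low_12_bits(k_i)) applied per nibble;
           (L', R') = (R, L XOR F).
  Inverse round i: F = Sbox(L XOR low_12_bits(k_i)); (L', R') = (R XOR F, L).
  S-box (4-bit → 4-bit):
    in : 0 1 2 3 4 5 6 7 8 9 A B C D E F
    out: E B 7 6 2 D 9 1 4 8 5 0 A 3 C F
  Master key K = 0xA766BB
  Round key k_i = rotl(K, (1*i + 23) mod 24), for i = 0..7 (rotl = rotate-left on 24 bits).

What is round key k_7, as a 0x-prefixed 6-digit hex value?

K = 0xA766BB
k_0 = rotl(K, (1*0+23) mod 24) = rotl(K, 23) = 0xD3B35D
k_1 = rotl(K, (1*1+23) mod 24) = rotl(K, 0) = 0xA766BB
k_2 = rotl(K, (1*2+23) mod 24) = rotl(K, 1) = 0x4ECD77
k_3 = rotl(K, (1*3+23) mod 24) = rotl(K, 2) = 0x9D9AEE
k_4 = rotl(K, (1*4+23) mod 24) = rotl(K, 3) = 0x3B35DD
k_5 = rotl(K, (1*5+23) mod 24) = rotl(K, 4) = 0x766BBA
k_6 = rotl(K, (1*6+23) mod 24) = rotl(K, 5) = 0xECD774
k_7 = rotl(K, (1*7+23) mod 24) = rotl(K, 6) = 0xD9AEE9

0xD9AEE9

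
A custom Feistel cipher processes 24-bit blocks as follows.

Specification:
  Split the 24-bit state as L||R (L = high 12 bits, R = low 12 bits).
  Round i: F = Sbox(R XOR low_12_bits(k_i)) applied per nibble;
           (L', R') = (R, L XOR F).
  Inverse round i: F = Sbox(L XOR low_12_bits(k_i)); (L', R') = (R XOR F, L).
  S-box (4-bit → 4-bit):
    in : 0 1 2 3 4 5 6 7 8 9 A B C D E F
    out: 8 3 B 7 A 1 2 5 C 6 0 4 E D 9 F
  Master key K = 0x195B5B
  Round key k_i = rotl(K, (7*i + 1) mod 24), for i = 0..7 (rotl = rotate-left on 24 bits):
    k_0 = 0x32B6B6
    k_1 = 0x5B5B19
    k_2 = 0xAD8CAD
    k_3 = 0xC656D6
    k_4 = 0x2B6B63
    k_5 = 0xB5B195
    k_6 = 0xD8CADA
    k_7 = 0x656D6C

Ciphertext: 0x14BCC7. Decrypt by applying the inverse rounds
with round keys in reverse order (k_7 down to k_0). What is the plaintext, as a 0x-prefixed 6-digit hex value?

0x51E4FE

s_0 = ciphertext = 0x14BCC7
s_1 = InvRound(s_0, k_7) = 0x27214B
s_2 = InvRound(s_1, k_6) = 0xD47272
s_3 = InvRound(s_2, k_5) = 0xCA9D47
s_4 = InvRound(s_3, k_4) = 0x8A7CA9
s_5 = InvRound(s_4, k_3) = 0x5FA8A7
s_6 = InvRound(s_5, k_2) = 0xEB25FA
s_7 = InvRound(s_6, k_1) = 0x4FEEB2
s_8 = InvRound(s_7, k_0) = 0x51E4FE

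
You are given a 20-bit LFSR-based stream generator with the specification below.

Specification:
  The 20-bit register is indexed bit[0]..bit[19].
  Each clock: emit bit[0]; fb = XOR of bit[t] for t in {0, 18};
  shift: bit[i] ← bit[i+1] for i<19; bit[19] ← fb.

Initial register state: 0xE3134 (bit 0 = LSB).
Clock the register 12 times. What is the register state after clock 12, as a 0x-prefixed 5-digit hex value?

0x05BE3

reg_0 = 0xE3134
clock 1: out=0, reg = 0xF189A
clock 2: out=0, reg = 0xF8C4D
clock 3: out=1, reg = 0x7C626
clock 4: out=0, reg = 0xBE313
clock 5: out=1, reg = 0xDF189
clock 6: out=1, reg = 0x6F8C4
clock 7: out=0, reg = 0xB7C62
clock 8: out=0, reg = 0x5BE31
clock 9: out=1, reg = 0x2DF18
clock 10: out=0, reg = 0x16F8C
clock 11: out=0, reg = 0x0B7C6
clock 12: out=0, reg = 0x05BE3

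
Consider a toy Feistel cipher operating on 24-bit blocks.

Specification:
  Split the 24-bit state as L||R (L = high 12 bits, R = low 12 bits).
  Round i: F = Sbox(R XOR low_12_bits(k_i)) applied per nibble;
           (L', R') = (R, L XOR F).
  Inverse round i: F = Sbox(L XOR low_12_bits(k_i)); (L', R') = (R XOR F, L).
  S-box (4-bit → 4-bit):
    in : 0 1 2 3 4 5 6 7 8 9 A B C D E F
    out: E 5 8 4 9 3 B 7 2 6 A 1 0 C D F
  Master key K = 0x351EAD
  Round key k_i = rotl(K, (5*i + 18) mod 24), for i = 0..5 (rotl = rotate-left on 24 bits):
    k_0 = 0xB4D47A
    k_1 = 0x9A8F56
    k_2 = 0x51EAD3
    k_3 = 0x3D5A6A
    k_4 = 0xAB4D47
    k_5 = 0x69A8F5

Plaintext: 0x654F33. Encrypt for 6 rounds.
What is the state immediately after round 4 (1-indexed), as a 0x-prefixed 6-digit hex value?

0x0E4777

s_0 = plaintext = 0x654F33
s_1 = Round(s_0, k_0) = 0xF337C2
s_2 = Round(s_1, k_1) = 0x7C2D5A
s_3 = Round(s_2, k_2) = 0xD5A0E4
s_4 = Round(s_3, k_3) = 0x0E4777
s_5 = Round(s_4, k_4) = 0x777AAA
s_6 = Round(s_5, k_5) = 0xAAAF48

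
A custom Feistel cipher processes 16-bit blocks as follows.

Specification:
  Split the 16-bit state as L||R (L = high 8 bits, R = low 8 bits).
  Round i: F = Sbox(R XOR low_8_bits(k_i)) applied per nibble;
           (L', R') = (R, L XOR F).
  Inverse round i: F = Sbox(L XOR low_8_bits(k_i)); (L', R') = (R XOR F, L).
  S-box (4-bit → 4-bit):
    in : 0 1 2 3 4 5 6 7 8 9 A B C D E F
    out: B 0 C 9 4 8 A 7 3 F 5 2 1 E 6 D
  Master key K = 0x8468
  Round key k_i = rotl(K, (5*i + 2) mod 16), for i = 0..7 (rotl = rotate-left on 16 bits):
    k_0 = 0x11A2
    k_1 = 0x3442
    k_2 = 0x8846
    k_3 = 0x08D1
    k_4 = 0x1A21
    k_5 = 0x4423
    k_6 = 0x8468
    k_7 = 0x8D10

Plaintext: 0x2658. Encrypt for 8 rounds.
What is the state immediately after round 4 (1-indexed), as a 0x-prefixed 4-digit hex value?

s_0 = plaintext = 0x2658
s_1 = Round(s_0, k_0) = 0x58F3
s_2 = Round(s_1, k_1) = 0xF378
s_3 = Round(s_2, k_2) = 0x7865
s_4 = Round(s_3, k_3) = 0x655C
s_5 = Round(s_4, k_4) = 0x5C1B
s_6 = Round(s_5, k_5) = 0x1BCF
s_7 = Round(s_6, k_6) = 0xCF4C
s_8 = Round(s_7, k_7) = 0x4C4E

0x655C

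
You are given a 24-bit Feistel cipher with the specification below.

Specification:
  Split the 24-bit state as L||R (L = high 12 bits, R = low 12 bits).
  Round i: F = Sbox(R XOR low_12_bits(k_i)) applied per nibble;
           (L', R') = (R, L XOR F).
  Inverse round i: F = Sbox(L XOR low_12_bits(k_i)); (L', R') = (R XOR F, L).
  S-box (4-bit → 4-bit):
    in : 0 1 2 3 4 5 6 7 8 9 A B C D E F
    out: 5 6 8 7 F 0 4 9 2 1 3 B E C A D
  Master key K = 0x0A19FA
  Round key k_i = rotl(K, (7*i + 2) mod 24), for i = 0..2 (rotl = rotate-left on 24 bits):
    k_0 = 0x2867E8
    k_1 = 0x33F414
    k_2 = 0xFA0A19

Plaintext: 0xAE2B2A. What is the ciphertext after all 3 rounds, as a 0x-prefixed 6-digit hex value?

s_0 = plaintext = 0xAE2B2A
s_1 = Round(s_0, k_0) = 0xB2A40A
s_2 = Round(s_1, k_1) = 0x40AE40
s_3 = Round(s_2, k_2) = 0xE40B0B

0xE40B0B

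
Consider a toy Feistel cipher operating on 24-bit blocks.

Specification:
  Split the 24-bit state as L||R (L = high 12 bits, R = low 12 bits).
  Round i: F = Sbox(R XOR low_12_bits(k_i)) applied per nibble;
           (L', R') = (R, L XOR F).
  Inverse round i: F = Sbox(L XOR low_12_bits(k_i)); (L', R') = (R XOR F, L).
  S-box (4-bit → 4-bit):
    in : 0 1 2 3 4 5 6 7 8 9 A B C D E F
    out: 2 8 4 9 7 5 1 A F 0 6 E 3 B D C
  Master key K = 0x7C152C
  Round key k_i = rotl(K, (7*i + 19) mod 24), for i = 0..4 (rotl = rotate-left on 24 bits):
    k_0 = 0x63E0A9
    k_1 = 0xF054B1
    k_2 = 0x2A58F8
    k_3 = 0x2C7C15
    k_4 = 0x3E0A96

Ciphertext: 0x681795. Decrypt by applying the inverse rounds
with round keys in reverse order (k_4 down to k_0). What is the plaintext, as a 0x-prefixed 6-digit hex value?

s_0 = ciphertext = 0x681795
s_1 = InvRound(s_0, k_4) = 0x41F681
s_2 = InvRound(s_1, k_3) = 0x9A741F
s_3 = InvRound(s_2, k_2) = 0xC439A7
s_4 = InvRound(s_3, k_1) = 0x663C43
s_5 = InvRound(s_4, k_0) = 0xD75663

0xD75663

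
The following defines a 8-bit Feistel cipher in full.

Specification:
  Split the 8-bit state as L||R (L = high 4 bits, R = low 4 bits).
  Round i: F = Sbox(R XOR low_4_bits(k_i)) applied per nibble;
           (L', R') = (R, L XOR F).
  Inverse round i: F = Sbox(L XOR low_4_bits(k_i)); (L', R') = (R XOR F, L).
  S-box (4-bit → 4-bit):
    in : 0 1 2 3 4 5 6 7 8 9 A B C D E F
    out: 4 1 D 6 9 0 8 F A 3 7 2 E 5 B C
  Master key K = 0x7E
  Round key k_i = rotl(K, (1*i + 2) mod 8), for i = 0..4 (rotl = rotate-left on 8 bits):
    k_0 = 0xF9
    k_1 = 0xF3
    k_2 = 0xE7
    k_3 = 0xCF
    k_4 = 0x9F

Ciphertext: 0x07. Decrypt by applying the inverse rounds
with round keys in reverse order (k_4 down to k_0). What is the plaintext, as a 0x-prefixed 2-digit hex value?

s_0 = ciphertext = 0x07
s_1 = InvRound(s_0, k_4) = 0xB0
s_2 = InvRound(s_1, k_3) = 0x9B
s_3 = InvRound(s_2, k_2) = 0x09
s_4 = InvRound(s_3, k_1) = 0xF0
s_5 = InvRound(s_4, k_0) = 0x8F

0x8F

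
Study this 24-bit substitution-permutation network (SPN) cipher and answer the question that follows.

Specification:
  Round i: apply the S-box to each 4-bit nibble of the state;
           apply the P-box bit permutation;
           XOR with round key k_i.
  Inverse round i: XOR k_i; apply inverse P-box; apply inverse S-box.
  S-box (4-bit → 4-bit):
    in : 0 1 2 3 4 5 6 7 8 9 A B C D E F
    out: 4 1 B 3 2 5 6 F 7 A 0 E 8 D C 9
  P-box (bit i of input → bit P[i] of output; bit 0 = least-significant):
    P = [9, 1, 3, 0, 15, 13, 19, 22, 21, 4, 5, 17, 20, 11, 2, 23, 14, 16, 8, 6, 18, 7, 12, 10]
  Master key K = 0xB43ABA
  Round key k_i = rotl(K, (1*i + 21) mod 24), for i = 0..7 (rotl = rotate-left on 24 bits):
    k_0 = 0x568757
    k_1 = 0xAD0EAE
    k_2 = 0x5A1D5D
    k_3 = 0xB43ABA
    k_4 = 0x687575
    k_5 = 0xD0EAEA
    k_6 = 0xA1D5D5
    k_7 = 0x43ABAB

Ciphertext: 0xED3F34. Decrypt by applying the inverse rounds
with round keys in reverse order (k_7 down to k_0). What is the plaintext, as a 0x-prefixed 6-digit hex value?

0x240C5E

s_0 = ciphertext = 0xED3F34
s_1 = InvRound(s_0, k_7) = 0x7AE25B
s_2 = InvRound(s_1, k_6) = 0xB6DCB8
s_3 = InvRound(s_2, k_5) = 0xDCA293
s_4 = InvRound(s_3, k_4) = 0x7DD513
s_5 = InvRound(s_4, k_3) = 0x98907D
s_6 = InvRound(s_5, k_2) = 0xC09EFA
s_7 = InvRound(s_6, k_1) = 0x5903DA
s_8 = InvRound(s_7, k_0) = 0x240C5E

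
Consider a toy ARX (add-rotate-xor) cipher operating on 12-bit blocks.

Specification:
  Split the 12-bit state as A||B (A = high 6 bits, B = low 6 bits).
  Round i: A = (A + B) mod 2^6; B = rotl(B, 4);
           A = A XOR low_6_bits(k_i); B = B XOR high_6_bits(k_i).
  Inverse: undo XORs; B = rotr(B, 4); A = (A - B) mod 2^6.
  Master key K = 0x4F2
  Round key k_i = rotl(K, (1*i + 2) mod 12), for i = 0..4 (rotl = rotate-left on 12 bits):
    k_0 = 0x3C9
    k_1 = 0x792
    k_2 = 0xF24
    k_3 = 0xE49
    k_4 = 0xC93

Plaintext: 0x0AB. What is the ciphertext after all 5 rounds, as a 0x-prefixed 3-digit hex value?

s_0 = plaintext = 0x0AB
s_1 = Round(s_0, k_0) = 0x935
s_2 = Round(s_1, k_1) = 0x2C3
s_3 = Round(s_2, k_2) = 0xA8C
s_4 = Round(s_3, k_3) = 0xFFA
s_5 = Round(s_4, k_4) = 0xA9C

0xA9C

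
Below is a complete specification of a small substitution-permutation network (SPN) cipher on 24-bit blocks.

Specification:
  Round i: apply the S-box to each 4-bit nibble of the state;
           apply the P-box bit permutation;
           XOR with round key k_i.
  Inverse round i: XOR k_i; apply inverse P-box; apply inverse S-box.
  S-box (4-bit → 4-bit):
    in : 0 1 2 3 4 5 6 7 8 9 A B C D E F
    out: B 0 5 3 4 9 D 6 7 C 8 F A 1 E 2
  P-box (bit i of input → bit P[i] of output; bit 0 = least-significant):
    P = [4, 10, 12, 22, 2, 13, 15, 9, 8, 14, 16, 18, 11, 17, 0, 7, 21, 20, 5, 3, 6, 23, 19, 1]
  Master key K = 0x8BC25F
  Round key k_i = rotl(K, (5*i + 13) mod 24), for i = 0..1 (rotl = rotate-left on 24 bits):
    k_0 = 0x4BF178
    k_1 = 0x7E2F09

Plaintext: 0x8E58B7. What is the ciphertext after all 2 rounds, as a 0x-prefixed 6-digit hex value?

0x59F5E9

s_0 = plaintext = 0x8E58B7
s_1 = Round(s_0, k_0) = 0xD20E94
s_2 = Round(s_1, k_1) = 0x59F5E9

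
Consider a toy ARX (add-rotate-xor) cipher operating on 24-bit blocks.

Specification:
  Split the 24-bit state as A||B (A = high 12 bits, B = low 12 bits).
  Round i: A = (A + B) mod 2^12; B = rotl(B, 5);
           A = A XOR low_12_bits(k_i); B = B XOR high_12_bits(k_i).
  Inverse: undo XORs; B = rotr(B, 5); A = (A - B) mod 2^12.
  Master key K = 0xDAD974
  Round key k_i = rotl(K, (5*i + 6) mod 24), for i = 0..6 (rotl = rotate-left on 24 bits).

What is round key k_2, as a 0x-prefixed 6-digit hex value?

K = 0xDAD974
k_0 = rotl(K, (5*0+6) mod 24) = rotl(K, 6) = 0xB65D36
k_1 = rotl(K, (5*1+6) mod 24) = rotl(K, 11) = 0xCBA6D6
k_2 = rotl(K, (5*2+6) mod 24) = rotl(K, 16) = 0x74DAD9

0x74DAD9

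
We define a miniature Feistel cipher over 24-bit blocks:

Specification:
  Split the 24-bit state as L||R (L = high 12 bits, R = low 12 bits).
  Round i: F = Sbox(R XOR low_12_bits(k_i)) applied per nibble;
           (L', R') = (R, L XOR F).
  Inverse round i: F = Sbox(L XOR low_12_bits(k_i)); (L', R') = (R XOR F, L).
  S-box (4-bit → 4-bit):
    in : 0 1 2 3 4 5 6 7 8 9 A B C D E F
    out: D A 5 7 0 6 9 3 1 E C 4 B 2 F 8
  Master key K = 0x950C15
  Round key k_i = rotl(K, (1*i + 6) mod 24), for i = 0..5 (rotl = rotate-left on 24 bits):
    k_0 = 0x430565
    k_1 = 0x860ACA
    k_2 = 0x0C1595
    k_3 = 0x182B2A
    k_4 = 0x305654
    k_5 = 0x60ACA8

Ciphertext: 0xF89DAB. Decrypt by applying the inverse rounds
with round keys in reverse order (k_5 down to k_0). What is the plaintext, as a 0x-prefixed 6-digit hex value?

s_0 = ciphertext = 0xF89DAB
s_1 = InvRound(s_0, k_5) = 0xAF1F89
s_2 = InvRound(s_1, k_4) = 0x44FAF1
s_3 = InvRound(s_2, k_3) = 0x26744F
s_4 = InvRound(s_3, k_2) = 0x7CA267
s_5 = InvRound(s_4, k_1) = 0x0BA7CA
s_6 = InvRound(s_5, k_0) = 0x1E20BA

0x1E20BA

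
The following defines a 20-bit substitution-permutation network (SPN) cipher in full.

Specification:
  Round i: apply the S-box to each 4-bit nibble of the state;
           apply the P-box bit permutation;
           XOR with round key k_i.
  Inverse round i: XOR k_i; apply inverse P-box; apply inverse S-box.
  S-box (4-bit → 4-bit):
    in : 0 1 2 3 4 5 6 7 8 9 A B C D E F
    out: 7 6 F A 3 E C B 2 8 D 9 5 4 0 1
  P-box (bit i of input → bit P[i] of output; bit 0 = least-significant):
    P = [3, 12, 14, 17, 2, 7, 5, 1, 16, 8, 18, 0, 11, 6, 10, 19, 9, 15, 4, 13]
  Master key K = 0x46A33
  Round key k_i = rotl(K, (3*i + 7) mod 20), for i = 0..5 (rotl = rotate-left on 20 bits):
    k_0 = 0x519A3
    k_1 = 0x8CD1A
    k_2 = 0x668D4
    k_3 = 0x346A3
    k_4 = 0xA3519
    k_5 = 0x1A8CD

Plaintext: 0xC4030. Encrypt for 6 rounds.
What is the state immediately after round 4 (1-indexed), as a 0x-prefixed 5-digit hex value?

0xEB9F4

s_0 = plaintext = 0xC4030
s_1 = Round(s_0, k_0) = 0x04279
s_2 = Round(s_1, k_1) = 0xF46CD
s_3 = Round(s_2, k_2) = 0x222B1
s_4 = Round(s_3, k_3) = 0xEB9F4
s_5 = Round(s_4, k_4) = 0x22D14
s_6 = Round(s_5, k_5) = 0xD1635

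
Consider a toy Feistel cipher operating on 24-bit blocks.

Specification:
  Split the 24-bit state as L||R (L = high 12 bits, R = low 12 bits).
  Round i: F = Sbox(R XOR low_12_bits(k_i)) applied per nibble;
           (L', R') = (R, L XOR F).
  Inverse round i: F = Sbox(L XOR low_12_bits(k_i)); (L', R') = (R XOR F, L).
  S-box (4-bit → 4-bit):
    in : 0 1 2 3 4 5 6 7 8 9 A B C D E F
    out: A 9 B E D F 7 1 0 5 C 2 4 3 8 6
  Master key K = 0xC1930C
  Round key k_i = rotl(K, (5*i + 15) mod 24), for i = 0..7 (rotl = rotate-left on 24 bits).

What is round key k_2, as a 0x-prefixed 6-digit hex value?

0x832619

K = 0xC1930C
k_0 = rotl(K, (5*0+15) mod 24) = rotl(K, 15) = 0x8660C9
k_1 = rotl(K, (5*1+15) mod 24) = rotl(K, 20) = 0xCC1930
k_2 = rotl(K, (5*2+15) mod 24) = rotl(K, 1) = 0x832619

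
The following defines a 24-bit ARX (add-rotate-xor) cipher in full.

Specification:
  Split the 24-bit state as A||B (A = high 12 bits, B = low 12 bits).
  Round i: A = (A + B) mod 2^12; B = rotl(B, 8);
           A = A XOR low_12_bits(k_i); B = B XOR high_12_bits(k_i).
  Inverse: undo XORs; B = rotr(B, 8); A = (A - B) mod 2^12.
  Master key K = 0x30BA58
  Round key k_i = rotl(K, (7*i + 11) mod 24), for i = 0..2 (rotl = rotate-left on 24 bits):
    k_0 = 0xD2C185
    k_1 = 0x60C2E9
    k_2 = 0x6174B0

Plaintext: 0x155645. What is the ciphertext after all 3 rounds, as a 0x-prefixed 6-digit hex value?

0xFA6EFF

s_0 = plaintext = 0x155645
s_1 = Round(s_0, k_0) = 0x61F848
s_2 = Round(s_1, k_1) = 0xC8EE88
s_3 = Round(s_2, k_2) = 0xFA6EFF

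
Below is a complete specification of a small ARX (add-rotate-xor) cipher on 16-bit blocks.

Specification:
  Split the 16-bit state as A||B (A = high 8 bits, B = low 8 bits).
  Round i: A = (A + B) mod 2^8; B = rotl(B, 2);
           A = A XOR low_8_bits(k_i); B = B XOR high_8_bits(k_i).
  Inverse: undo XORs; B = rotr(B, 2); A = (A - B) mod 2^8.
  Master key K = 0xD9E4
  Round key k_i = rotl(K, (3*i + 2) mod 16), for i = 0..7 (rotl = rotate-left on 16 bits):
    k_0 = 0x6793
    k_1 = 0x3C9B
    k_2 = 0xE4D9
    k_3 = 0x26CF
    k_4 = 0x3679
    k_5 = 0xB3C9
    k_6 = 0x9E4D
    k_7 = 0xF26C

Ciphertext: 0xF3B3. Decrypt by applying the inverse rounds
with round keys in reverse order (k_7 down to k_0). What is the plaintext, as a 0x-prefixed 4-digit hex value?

s_0 = ciphertext = 0xF3B3
s_1 = InvRound(s_0, k_7) = 0x4F50
s_2 = InvRound(s_1, k_6) = 0x4FB3
s_3 = InvRound(s_2, k_5) = 0x8600
s_4 = InvRound(s_3, k_4) = 0x728D
s_5 = InvRound(s_4, k_3) = 0xD3EA
s_6 = InvRound(s_5, k_2) = 0x8783
s_7 = InvRound(s_6, k_1) = 0x2DEF
s_8 = InvRound(s_7, k_0) = 0x9C22

0x9C22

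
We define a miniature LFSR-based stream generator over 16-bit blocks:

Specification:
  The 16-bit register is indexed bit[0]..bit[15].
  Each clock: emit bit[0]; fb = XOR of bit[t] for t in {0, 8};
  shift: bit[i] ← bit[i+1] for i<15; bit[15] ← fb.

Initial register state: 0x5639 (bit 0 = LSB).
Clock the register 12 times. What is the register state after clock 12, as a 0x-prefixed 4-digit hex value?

reg_0 = 0x5639
clock 1: out=1, reg = 0xAB1C
clock 2: out=0, reg = 0xD58E
clock 3: out=0, reg = 0xEAC7
clock 4: out=1, reg = 0xF563
clock 5: out=1, reg = 0x7AB1
clock 6: out=1, reg = 0xBD58
clock 7: out=0, reg = 0xDEAC
clock 8: out=0, reg = 0x6F56
clock 9: out=0, reg = 0xB7AB
clock 10: out=1, reg = 0x5BD5
clock 11: out=1, reg = 0x2DEA
clock 12: out=0, reg = 0x96F5

0x96F5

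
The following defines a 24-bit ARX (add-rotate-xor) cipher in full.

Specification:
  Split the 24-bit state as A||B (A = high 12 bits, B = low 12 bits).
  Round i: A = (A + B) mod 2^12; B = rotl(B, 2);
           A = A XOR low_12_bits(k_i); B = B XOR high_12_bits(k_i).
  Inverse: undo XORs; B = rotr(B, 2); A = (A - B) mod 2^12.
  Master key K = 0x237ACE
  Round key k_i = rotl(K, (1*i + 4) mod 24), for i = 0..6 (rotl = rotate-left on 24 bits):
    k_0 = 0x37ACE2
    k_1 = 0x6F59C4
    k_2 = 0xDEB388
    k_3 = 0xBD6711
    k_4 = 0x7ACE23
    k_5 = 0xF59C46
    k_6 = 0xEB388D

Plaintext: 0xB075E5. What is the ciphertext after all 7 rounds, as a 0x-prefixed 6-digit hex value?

s_0 = plaintext = 0xB075E5
s_1 = Round(s_0, k_0) = 0xC0E4EF
s_2 = Round(s_1, k_1) = 0x939548
s_3 = Round(s_2, k_2) = 0xD098CA
s_4 = Round(s_3, k_3) = 0x2C28FC
s_5 = Round(s_4, k_4) = 0x59D45E
s_6 = Round(s_5, k_5) = 0x5BDE20
s_7 = Round(s_6, k_6) = 0xB50630

0xB50630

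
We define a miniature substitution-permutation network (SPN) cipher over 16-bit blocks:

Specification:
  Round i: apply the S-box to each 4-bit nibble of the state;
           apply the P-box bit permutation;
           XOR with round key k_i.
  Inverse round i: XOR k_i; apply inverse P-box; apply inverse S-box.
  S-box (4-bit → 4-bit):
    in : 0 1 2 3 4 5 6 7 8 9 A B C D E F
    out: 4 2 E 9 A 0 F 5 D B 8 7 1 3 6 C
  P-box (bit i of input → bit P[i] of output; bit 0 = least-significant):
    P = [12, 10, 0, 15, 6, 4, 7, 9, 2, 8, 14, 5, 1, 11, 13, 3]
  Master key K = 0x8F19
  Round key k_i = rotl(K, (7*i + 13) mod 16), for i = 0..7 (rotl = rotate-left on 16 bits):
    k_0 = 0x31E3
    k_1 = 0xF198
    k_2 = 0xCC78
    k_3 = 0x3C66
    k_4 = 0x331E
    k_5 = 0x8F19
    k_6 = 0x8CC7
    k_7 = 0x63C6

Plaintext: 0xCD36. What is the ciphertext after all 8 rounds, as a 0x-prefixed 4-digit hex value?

0x284E

s_0 = plaintext = 0xCD36
s_1 = Round(s_0, k_0) = 0xA6A4
s_2 = Round(s_1, k_1) = 0x36B4
s_3 = Round(s_2, k_2) = 0x0986
s_4 = Round(s_3, k_3) = 0x8B83
s_5 = Round(s_4, k_4) = 0xC0D0
s_6 = Round(s_5, k_5) = 0xCF4A
s_7 = Round(s_6, k_6) = 0x4EF5
s_8 = Round(s_7, k_7) = 0x284E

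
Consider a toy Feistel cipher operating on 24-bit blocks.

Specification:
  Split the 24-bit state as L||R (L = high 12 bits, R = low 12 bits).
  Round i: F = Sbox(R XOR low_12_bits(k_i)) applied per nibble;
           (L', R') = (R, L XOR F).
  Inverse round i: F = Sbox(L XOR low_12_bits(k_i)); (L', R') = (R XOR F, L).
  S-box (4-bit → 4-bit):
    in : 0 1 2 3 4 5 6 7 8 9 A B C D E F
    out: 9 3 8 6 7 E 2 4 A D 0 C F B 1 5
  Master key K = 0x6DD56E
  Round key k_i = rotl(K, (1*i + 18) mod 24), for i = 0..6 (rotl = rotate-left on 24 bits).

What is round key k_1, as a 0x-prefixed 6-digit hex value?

0x736EAB

K = 0x6DD56E
k_0 = rotl(K, (1*0+18) mod 24) = rotl(K, 18) = 0xB9B755
k_1 = rotl(K, (1*1+18) mod 24) = rotl(K, 19) = 0x736EAB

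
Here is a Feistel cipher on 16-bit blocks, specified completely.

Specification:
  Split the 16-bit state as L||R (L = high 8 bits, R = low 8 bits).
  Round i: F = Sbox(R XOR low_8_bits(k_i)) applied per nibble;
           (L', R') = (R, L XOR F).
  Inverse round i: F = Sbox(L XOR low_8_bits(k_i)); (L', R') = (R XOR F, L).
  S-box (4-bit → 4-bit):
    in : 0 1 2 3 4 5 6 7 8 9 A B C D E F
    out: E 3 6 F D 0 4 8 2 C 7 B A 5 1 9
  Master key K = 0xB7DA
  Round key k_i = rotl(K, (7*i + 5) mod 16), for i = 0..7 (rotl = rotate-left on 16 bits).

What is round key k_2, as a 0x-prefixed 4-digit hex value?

0xBED5

K = 0xB7DA
k_0 = rotl(K, (7*0+5) mod 16) = rotl(K, 5) = 0xFB56
k_1 = rotl(K, (7*1+5) mod 16) = rotl(K, 12) = 0xAB7D
k_2 = rotl(K, (7*2+5) mod 16) = rotl(K, 3) = 0xBED5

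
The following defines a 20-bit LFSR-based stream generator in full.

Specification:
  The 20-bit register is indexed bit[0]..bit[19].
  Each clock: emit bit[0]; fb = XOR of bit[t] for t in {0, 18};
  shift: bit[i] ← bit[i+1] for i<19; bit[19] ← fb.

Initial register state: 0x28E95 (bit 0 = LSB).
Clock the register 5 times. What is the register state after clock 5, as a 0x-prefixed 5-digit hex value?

reg_0 = 0x28E95
clock 1: out=1, reg = 0x9474A
clock 2: out=0, reg = 0x4A3A5
clock 3: out=1, reg = 0x251D2
clock 4: out=0, reg = 0x128E9
clock 5: out=1, reg = 0x89474

0x89474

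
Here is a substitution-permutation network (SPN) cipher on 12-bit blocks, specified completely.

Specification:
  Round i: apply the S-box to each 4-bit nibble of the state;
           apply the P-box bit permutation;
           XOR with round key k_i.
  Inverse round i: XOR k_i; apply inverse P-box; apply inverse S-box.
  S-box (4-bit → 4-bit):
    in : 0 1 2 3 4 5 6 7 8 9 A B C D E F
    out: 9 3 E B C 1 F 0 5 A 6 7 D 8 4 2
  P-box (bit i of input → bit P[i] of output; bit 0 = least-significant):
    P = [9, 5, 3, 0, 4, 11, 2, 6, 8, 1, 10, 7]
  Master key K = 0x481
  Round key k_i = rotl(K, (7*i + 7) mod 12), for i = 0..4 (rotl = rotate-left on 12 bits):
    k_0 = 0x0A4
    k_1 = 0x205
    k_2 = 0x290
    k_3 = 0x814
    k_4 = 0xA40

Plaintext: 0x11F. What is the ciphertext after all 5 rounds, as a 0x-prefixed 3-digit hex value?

s_0 = plaintext = 0x11F
s_1 = Round(s_0, k_0) = 0x996
s_2 = Round(s_1, k_1) = 0x8EE
s_3 = Round(s_2, k_2) = 0x79C
s_4 = Round(s_3, k_3) = 0x25D
s_5 = Round(s_4, k_4) = 0xED3

0xED3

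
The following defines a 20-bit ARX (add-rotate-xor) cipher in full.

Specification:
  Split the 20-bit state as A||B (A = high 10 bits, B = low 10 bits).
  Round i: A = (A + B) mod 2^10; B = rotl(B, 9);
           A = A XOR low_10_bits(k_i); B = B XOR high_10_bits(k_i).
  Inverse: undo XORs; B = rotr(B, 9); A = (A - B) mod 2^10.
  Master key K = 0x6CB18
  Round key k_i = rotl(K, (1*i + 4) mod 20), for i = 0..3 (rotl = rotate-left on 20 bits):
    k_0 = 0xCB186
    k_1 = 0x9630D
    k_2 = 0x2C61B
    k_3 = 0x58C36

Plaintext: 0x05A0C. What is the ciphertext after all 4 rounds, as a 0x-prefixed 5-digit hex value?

0xC52E8

s_0 = plaintext = 0x05A0C
s_1 = Round(s_0, k_0) = 0xE922A
s_2 = Round(s_1, k_1) = 0xB0F4D
s_3 = Round(s_2, k_2) = 0x02F17
s_4 = Round(s_3, k_3) = 0xC52E8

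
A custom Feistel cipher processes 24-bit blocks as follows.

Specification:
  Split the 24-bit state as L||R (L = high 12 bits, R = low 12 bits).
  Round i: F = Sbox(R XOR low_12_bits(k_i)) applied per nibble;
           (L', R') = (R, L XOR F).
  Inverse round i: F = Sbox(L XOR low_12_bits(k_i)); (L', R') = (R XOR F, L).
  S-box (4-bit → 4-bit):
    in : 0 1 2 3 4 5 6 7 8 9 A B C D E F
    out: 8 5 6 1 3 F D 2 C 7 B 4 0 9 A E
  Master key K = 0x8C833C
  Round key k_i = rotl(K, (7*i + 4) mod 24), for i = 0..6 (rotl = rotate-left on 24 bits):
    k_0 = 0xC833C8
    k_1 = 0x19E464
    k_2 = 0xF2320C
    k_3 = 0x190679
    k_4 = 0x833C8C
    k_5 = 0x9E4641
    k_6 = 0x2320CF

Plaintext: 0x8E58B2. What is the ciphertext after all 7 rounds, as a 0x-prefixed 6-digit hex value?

0x6377DA

s_0 = plaintext = 0x8E58B2
s_1 = Round(s_0, k_0) = 0x8B2CCE
s_2 = Round(s_1, k_1) = 0xCCE409
s_3 = Round(s_2, k_2) = 0x409141
s_4 = Round(s_3, k_3) = 0x141615
s_5 = Round(s_4, k_4) = 0x615A36
s_6 = Round(s_5, k_5) = 0xA36637
s_7 = Round(s_6, k_6) = 0x6377DA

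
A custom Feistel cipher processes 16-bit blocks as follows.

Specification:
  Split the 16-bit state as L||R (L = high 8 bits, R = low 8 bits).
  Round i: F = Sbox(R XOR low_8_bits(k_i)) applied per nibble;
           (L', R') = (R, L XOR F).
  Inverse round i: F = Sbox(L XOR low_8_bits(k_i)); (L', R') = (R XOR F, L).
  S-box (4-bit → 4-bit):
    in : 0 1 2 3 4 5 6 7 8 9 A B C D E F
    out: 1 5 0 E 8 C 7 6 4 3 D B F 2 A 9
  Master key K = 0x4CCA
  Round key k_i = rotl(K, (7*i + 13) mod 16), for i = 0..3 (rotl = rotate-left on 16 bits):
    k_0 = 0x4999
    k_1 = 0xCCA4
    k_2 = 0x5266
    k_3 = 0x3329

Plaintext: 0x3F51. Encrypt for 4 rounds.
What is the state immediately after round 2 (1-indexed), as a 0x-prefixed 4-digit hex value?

s_0 = plaintext = 0x3F51
s_1 = Round(s_0, k_0) = 0x51CB
s_2 = Round(s_1, k_1) = 0xCB28
s_3 = Round(s_2, k_2) = 0x2841
s_4 = Round(s_3, k_3) = 0x415C

0xCB28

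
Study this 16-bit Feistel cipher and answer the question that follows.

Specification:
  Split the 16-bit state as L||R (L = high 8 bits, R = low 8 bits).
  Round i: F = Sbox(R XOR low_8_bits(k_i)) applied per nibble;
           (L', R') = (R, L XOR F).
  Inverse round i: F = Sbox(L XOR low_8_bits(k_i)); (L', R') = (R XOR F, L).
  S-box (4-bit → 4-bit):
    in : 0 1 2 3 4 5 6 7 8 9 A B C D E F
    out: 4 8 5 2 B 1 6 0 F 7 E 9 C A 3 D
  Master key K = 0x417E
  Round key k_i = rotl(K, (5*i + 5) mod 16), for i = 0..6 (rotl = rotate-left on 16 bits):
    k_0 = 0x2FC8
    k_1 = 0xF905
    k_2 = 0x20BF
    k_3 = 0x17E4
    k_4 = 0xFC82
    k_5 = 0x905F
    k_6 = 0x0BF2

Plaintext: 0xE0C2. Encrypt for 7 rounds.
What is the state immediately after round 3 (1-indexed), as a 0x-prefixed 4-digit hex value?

0x2BD5

s_0 = plaintext = 0xE0C2
s_1 = Round(s_0, k_0) = 0xC2AE
s_2 = Round(s_1, k_1) = 0xAE2B
s_3 = Round(s_2, k_2) = 0x2BD5
s_4 = Round(s_3, k_3) = 0xD503
s_5 = Round(s_4, k_4) = 0x032D
s_6 = Round(s_5, k_5) = 0x2D06
s_7 = Round(s_6, k_6) = 0x06F6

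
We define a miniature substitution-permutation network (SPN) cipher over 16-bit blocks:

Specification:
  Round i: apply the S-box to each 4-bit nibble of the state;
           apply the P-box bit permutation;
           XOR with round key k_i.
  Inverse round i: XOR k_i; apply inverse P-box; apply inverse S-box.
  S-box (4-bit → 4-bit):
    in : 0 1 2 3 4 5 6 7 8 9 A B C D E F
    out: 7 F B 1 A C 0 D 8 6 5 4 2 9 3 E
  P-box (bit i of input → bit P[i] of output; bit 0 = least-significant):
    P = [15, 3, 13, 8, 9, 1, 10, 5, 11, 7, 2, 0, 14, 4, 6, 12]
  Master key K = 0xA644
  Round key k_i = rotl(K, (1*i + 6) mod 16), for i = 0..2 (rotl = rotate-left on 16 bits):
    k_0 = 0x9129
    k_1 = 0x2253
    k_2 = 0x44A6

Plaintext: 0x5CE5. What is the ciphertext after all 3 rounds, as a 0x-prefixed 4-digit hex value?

s_0 = plaintext = 0x5CE5
s_1 = Round(s_0, k_0) = 0xA2EB
s_2 = Round(s_1, k_1) = 0x4890
s_3 = Round(s_2, k_2) = 0xF0BD

0xF0BD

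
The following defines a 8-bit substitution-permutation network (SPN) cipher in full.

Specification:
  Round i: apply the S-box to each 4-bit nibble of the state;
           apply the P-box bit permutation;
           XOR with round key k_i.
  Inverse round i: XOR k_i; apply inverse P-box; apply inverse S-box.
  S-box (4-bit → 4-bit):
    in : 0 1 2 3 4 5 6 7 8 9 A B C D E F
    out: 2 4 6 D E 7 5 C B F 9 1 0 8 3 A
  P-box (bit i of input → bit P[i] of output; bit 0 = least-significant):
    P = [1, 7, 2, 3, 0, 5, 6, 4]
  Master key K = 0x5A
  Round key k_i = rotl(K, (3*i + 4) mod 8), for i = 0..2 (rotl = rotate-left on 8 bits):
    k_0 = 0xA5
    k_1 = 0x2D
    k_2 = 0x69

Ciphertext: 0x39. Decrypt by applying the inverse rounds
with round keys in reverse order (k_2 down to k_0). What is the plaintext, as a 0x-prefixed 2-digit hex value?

s_0 = ciphertext = 0x39
s_1 = InvRound(s_0, k_2) = 0x7C
s_2 = InvRound(s_1, k_1) = 0x3C
s_3 = InvRound(s_2, k_0) = 0xAF

0xAF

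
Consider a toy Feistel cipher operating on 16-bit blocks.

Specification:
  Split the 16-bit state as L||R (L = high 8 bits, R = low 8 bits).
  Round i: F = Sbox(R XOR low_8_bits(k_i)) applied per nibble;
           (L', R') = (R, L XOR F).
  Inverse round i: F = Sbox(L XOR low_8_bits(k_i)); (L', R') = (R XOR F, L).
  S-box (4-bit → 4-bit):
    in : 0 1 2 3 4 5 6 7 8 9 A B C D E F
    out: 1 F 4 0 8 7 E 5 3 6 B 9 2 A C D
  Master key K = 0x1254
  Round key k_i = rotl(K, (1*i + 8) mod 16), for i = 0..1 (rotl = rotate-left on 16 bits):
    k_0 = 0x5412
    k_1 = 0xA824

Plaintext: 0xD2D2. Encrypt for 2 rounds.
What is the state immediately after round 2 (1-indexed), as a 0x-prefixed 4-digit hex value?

s_0 = plaintext = 0xD2D2
s_1 = Round(s_0, k_0) = 0xD2F3
s_2 = Round(s_1, k_1) = 0xF377

0xF377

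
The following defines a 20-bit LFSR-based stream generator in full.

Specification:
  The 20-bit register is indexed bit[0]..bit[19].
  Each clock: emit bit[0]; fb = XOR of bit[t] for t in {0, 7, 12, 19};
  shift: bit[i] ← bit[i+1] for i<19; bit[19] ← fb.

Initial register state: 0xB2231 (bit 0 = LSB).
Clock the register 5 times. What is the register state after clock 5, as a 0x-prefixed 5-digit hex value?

reg_0 = 0xB2231
clock 1: out=1, reg = 0x59118
clock 2: out=0, reg = 0xAC88C
clock 3: out=0, reg = 0x56446
clock 4: out=0, reg = 0x2B223
clock 5: out=1, reg = 0x15911

0x15911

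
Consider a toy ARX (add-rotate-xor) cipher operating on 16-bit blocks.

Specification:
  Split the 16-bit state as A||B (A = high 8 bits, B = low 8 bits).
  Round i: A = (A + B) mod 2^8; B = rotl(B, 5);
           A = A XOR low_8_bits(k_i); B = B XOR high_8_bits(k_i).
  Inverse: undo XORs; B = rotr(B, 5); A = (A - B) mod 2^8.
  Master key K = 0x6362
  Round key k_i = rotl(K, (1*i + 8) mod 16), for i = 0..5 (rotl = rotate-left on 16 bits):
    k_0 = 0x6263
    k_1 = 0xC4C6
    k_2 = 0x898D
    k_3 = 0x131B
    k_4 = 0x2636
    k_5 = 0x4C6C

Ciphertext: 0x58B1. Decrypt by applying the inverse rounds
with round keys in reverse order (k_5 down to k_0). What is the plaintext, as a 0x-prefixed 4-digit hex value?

0x35E4

s_0 = ciphertext = 0x58B1
s_1 = InvRound(s_0, k_5) = 0x45EF
s_2 = InvRound(s_1, k_4) = 0x254E
s_3 = InvRound(s_2, k_3) = 0x54EA
s_4 = InvRound(s_3, k_2) = 0xBE1B
s_5 = InvRound(s_4, k_1) = 0x7AFE
s_6 = InvRound(s_5, k_0) = 0x35E4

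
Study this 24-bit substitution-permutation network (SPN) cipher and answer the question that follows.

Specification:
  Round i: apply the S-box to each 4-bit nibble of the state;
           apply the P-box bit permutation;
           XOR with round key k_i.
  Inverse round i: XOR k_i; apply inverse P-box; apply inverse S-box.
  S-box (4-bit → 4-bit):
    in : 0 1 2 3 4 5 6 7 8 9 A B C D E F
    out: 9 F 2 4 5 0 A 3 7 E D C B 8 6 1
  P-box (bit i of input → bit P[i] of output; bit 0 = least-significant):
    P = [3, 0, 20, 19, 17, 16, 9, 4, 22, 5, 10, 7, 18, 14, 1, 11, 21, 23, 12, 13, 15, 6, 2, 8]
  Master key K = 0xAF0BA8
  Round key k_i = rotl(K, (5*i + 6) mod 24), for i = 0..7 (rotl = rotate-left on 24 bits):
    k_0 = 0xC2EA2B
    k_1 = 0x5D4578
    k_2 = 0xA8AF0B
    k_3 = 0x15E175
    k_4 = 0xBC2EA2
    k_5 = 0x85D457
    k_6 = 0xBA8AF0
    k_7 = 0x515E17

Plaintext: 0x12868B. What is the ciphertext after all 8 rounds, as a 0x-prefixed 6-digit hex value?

s_0 = plaintext = 0x12868B
s_1 = Round(s_0, k_0) = 0x5D29CD
s_2 = Round(s_1, k_1) = 0x5621C8
s_3 = Round(s_2, k_2) = 0x7BCBB2
s_4 = Round(s_3, k_3) = 0x111FA4
s_5 = Round(s_4, k_4) = 0x4AD5FC
s_6 = Round(s_5, k_5) = 0xAF6C5A
s_7 = Round(s_6, k_6) = 0xC2435C
s_8 = Round(s_7, k_7) = 0xDDDB5C

0xDDDB5C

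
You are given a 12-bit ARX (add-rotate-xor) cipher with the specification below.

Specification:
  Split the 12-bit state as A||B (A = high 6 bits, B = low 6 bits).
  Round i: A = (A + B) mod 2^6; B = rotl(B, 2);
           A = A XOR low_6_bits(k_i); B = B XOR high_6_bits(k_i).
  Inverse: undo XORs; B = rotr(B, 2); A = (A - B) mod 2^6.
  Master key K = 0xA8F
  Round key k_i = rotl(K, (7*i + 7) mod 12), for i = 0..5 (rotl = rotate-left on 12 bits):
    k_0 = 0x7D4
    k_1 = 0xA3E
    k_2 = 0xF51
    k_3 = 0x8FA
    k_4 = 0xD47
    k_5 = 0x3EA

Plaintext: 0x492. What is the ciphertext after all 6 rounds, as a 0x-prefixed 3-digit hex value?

0x19A

s_0 = plaintext = 0x492
s_1 = Round(s_0, k_0) = 0xC16
s_2 = Round(s_1, k_1) = 0xE31
s_3 = Round(s_2, k_2) = 0xE3A
s_4 = Round(s_3, k_3) = 0x208
s_5 = Round(s_4, k_4) = 0x5D5
s_6 = Round(s_5, k_5) = 0x19A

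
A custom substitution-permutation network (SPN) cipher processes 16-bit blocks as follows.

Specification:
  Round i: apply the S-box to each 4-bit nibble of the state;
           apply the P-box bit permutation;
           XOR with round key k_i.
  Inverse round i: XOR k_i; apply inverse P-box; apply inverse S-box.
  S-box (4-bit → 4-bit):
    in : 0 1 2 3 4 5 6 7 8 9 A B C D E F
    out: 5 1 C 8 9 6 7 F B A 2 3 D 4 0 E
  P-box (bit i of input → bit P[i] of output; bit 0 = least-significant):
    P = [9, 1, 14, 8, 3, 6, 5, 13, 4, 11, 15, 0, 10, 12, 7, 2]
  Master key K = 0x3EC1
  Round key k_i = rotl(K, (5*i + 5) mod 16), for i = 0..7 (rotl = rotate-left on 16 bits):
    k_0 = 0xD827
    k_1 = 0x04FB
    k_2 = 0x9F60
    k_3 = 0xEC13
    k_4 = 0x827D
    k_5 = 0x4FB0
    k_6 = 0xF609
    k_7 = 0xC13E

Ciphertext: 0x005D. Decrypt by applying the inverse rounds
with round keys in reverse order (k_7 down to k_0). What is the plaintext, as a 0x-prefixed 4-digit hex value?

s_0 = ciphertext = 0x005D
s_1 = InvRound(s_0, k_7) = 0xE25F
s_2 = InvRound(s_1, k_6) = 0x81AA
s_3 = InvRound(s_2, k_5) = 0x1616
s_4 = InvRound(s_3, k_4) = 0xB26A
s_5 = InvRound(s_4, k_3) = 0xB860
s_6 = InvRound(s_5, k_2) = 0x1E34
s_7 = InvRound(s_6, k_1) = 0xF9BB
s_8 = InvRound(s_7, k_0) = 0x2143

0x2143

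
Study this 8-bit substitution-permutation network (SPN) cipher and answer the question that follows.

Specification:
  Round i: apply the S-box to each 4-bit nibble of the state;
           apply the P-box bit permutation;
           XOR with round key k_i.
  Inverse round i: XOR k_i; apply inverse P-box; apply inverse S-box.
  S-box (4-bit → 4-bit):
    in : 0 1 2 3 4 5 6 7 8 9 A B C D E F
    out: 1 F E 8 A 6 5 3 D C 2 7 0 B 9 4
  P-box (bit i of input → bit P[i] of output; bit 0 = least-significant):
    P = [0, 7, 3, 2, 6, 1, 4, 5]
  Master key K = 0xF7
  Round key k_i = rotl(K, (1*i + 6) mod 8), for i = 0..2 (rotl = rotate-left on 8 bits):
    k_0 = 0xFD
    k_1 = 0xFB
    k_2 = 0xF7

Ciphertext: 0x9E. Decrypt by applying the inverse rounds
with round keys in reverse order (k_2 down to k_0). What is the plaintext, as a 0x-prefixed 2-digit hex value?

s_0 = ciphertext = 0x9E
s_1 = InvRound(s_0, k_2) = 0xE6
s_2 = InvRound(s_1, k_1) = 0xF8
s_3 = InvRound(s_2, k_0) = 0xCE

0xCE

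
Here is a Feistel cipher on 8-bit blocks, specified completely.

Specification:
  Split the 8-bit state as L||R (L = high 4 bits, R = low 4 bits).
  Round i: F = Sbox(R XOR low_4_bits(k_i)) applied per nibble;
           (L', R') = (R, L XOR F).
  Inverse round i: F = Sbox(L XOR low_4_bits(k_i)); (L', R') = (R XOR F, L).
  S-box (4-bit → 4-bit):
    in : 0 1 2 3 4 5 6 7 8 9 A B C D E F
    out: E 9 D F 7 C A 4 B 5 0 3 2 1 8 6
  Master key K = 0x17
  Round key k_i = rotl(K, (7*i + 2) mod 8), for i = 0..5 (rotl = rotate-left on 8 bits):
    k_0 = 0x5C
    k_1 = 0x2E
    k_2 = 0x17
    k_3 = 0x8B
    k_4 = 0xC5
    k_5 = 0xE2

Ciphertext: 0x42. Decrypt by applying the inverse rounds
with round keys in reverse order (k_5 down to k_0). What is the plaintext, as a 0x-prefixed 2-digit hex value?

0x16

s_0 = ciphertext = 0x42
s_1 = InvRound(s_0, k_5) = 0x84
s_2 = InvRound(s_1, k_4) = 0x58
s_3 = InvRound(s_2, k_3) = 0x05
s_4 = InvRound(s_3, k_2) = 0x10
s_5 = InvRound(s_4, k_1) = 0x61
s_6 = InvRound(s_5, k_0) = 0x16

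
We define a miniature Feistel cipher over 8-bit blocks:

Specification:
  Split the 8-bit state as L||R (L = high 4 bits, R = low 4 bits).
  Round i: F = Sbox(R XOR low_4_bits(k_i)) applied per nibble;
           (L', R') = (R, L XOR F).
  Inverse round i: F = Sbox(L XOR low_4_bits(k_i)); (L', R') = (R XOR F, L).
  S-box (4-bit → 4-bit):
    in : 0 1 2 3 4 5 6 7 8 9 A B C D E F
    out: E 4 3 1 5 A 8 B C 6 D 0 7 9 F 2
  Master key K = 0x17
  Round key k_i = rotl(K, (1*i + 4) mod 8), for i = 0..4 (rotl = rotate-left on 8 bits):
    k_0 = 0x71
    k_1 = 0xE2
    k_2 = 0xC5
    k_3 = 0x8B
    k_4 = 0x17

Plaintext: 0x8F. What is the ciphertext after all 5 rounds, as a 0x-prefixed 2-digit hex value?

s_0 = plaintext = 0x8F
s_1 = Round(s_0, k_0) = 0xF7
s_2 = Round(s_1, k_1) = 0x75
s_3 = Round(s_2, k_2) = 0x59
s_4 = Round(s_3, k_3) = 0x96
s_5 = Round(s_4, k_4) = 0x6D

0x6D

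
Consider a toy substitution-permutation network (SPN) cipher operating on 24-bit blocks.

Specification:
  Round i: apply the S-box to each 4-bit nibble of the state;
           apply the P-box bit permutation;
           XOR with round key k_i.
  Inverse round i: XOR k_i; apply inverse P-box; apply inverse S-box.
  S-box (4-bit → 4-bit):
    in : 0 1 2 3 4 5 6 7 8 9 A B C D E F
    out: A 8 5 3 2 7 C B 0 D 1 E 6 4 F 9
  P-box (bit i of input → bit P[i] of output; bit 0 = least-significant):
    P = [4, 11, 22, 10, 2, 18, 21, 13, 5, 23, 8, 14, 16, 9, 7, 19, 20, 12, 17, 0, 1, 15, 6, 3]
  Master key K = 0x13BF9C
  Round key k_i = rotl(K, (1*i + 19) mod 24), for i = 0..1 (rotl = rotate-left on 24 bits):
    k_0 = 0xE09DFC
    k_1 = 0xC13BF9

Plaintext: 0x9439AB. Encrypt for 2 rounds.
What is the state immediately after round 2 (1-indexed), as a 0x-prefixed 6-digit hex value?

s_0 = plaintext = 0x9439AB
s_1 = Round(s_0, k_0) = 0xA1C292
s_2 = Round(s_1, k_1) = 0xA1184E

0xA1184E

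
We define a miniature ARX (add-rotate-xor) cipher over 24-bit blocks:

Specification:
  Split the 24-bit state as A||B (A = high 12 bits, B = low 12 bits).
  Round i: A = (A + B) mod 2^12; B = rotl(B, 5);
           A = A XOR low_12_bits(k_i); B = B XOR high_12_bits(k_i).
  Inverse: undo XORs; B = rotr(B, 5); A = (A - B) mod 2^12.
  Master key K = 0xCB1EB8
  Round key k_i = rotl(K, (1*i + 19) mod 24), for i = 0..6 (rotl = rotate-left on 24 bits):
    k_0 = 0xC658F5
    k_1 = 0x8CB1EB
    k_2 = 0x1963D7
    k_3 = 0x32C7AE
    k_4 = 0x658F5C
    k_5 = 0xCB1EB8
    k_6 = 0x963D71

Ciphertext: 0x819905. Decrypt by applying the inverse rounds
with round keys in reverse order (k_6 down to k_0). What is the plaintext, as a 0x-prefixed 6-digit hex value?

s_0 = ciphertext = 0x819905
s_1 = InvRound(s_0, k_6) = 0x265303
s_2 = InvRound(s_1, k_5) = 0x36097D
s_3 = InvRound(s_2, k_4) = 0x9432F9
s_4 = InvRound(s_3, k_3) = 0x45FA8E
s_5 = InvRound(s_4, k_2) = 0xB30C58
s_6 = InvRound(s_5, k_1) = 0x1379A4
s_7 = InvRound(s_6, k_0) = 0x9140AE

0x9140AE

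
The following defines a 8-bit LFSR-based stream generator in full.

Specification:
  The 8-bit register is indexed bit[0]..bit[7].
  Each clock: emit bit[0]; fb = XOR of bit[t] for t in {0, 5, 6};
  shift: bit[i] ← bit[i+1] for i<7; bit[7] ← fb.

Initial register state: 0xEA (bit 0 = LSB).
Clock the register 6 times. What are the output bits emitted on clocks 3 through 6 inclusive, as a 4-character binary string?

0101

reg_0 = 0xEA
clock 1: out=0, reg = 0x75
clock 2: out=1, reg = 0xBA
clock 3: out=0, reg = 0xDD
clock 4: out=1, reg = 0x6E
clock 5: out=0, reg = 0x37
clock 6: out=1, reg = 0x1B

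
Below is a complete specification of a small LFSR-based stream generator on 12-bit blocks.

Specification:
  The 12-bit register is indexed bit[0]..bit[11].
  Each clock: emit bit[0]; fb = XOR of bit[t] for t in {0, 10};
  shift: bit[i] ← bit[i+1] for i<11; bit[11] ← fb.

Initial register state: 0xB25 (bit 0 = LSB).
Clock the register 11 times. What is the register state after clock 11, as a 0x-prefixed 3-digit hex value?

reg_0 = 0xB25
clock 1: out=1, reg = 0xD92
clock 2: out=0, reg = 0xEC9
clock 3: out=1, reg = 0x764
clock 4: out=0, reg = 0xBB2
clock 5: out=0, reg = 0x5D9
clock 6: out=1, reg = 0x2EC
clock 7: out=0, reg = 0x176
clock 8: out=0, reg = 0x0BB
clock 9: out=1, reg = 0x85D
clock 10: out=1, reg = 0xC2E
clock 11: out=0, reg = 0xE17

0xE17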